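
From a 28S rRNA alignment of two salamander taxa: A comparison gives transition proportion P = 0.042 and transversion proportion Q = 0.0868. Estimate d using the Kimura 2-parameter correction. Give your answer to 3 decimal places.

Under the Kimura two-parameter model, d = −½ ln(1 − 2P − Q) − ¼ ln(1 − 2Q).
1 − 2P − Q = 0.8292, giving −½ ln(0.8292) = 0.093647.
1 − 2Q = 0.8264, giving −¼ ln(0.8264) = 0.047669.
d = 0.093647 + 0.047669 = 0.141316.

0.141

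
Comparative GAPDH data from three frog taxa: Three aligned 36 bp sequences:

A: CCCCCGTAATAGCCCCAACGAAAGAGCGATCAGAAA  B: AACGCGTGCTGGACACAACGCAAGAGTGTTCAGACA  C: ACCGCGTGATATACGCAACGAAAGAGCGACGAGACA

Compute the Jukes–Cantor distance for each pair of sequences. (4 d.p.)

d(A,B) = 0.4408, d(A,C) = 0.3041, d(B,C) = 0.3470

A–B: 12/36 sites differ → p ≈ 0.333333, d = −0.75 ln(1 − 0.444444) = 0.440839 ≈ 0.4408.
A–C: 9/36 sites differ → p = 0.25, d = −0.75 ln(1 − 0.333333) = 0.304098 ≈ 0.3041.
B–C: 10/36 sites differ → p ≈ 0.277778, d = −0.75 ln(1 − 0.370371) = 0.346968 ≈ 0.3470.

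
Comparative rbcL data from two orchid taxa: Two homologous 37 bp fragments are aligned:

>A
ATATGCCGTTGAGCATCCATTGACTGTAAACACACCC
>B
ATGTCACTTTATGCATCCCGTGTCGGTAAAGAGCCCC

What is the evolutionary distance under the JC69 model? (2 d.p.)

0.47

The sequences differ at 13 of 37 sites, so p = 13/37 ≈ 0.351351.
d = −(3/4) ln(1 − 4p/3) = −0.75 ln(1 − 0.468468) = −0.75 ln(0.531532)
  = −0.75 × (-0.631992) = 0.473994 substitutions/site.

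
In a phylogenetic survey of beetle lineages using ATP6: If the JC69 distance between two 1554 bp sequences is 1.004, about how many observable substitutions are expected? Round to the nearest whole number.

Invert JC69: p = (3/4)(1 − e^(−4d/3)) = 0.75 × (1 − e^(-1.338667)) = 0.75 × (1 − 0.262195) = 0.553354.
Expected differing sites = pL ≈ 0.553354 × 1554 = 859.912116 ≈ 860.

860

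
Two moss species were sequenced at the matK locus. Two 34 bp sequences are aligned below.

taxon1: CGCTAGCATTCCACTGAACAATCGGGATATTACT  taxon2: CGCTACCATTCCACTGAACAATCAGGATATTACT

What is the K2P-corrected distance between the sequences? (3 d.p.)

0.061

Of 34 sites, 1 differences are transitions and 1 are transversions, so P = 1/34 ≈ 0.029412 and Q = 1/34 ≈ 0.029412.
Under the Kimura two-parameter model, d = −½ ln(1 − 2P − Q) − ¼ ln(1 − 2Q).
1 − 2P − Q = 0.911764, giving −½ ln(0.911764) = 0.046187.
1 − 2Q = 0.941176, giving −¼ ln(0.941176) = 0.015156.
d = 0.046187 + 0.015156 = 0.061343.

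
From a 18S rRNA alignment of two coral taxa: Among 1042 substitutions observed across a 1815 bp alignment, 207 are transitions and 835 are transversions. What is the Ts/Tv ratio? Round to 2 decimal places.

R = 207/835 = 0.247904… ≈ 0.25 (to 2 d.p.).

0.25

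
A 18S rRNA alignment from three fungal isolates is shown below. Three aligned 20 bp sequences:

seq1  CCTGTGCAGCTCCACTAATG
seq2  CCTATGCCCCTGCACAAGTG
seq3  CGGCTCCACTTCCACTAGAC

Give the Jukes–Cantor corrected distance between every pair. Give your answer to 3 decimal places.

seq1–seq2: 6/20 sites differ → p = 0.3, d = −0.75 ln(1 − 0.4) = 0.383119 ≈ 0.383.
seq1–seq3: 9/20 sites differ → p = 0.45, d = −0.75 ln(1 − 0.6) = 0.687218 ≈ 0.687.
seq2–seq3: 10/20 sites differ → p = 0.5, d = −0.75 ln(1 − 0.666667) = 0.823960 ≈ 0.824.

d(seq1,seq2) = 0.383, d(seq1,seq3) = 0.687, d(seq2,seq3) = 0.824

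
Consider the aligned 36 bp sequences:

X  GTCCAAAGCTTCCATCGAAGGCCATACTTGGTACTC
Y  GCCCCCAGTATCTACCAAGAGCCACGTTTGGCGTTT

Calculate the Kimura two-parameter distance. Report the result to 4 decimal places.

Of 36 sites, 14 differences are transitions and 3 are transversions, so P = 14/36 ≈ 0.388889 and Q = 3/36 ≈ 0.083333.
Under the Kimura two-parameter model, d = −½ ln(1 − 2P − Q) − ¼ ln(1 − 2Q).
1 − 2P − Q = 0.138889, giving −½ ln(0.138889) = 0.987040.
1 − 2Q = 0.833334, giving −¼ ln(0.833334) = 0.045580.
d = 0.987040 + 0.045580 = 1.032620.

1.0326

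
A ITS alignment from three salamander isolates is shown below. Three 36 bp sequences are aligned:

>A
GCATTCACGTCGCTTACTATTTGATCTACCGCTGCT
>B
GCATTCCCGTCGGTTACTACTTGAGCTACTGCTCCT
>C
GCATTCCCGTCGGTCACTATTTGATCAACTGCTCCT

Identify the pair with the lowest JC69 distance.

A–B: 6/36 differ, p = 0.167, d = 0.188.
A–C: 6/36 differ, p = 0.167, d = 0.188.
B–C: 4/36 differ, p = 0.111, d = 0.120.
The smallest distance is between B and C.

B and C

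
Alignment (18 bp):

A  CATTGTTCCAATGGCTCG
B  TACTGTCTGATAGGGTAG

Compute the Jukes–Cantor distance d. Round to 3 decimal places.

The sequences differ at 9 of 18 sites (1, 3, 7, 8, 9, 11, 12, 15, 17), so p = 9/18 = 0.5.
d = −(3/4) ln(1 − 4p/3) = −0.75 ln(1 − 0.666667) = −0.75 ln(0.333333)
  = −0.75 × (-1.098613) = 0.823960 substitutions/site.

0.824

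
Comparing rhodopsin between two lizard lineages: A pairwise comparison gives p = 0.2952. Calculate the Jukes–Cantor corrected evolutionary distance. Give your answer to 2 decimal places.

d = −(3/4) ln(1 − 4p/3) = −0.75 ln(1 − 0.3936) = −0.75 ln(0.6064)
  = −0.75 × (-0.500215) = 0.375161 substitutions/site.

0.38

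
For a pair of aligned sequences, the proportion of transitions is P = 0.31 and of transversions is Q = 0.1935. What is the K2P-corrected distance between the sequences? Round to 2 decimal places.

0.96

Under the Kimura two-parameter model, d = −½ ln(1 − 2P − Q) − ¼ ln(1 − 2Q).
1 − 2P − Q = 0.1865, giving −½ ln(0.1865) = 0.839662.
1 − 2Q = 0.613, giving −¼ ln(0.613) = 0.122348.
d = 0.839662 + 0.122348 = 0.962010.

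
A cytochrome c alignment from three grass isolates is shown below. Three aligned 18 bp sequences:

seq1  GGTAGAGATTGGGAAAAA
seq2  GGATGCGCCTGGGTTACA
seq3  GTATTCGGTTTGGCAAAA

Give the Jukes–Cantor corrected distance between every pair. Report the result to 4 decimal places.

d(seq1,seq2) = 0.6735, d(seq1,seq3) = 0.6735, d(seq2,seq3) = 0.6735

seq1–seq2: 8/18 sites differ → p ≈ 0.444444, d = −0.75 ln(1 − 0.592592) = 0.673455 ≈ 0.6735.
seq1–seq3: 8/18 sites differ → p ≈ 0.444444, d = −0.75 ln(1 − 0.592592) = 0.673455 ≈ 0.6735.
seq2–seq3: 8/18 sites differ → p ≈ 0.444444, d = −0.75 ln(1 − 0.592592) = 0.673455 ≈ 0.6735.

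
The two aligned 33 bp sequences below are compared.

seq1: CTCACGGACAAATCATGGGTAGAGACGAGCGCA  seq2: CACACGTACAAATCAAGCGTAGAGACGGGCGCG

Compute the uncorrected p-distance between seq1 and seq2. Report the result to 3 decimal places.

The sequences differ at 6 of 33 positions (sites 2, 7, 16, 18, 28, 33).
p = 6/33 = 0.181818… ≈ 0.182 (to 3 d.p.).

0.182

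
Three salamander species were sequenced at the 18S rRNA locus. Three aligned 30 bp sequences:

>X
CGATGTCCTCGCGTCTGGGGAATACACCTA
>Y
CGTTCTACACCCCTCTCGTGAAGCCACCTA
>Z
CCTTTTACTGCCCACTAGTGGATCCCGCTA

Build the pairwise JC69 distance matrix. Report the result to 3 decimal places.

d(X,Y) = 0.441, d(X,Z) = 0.730, d(Y,Z) = 0.441

X–Y: 10/30 sites differ → p ≈ 0.333333, d = −0.75 ln(1 − 0.444444) = 0.440839 ≈ 0.441.
X–Z: 14/30 sites differ → p ≈ 0.466667, d = −0.75 ln(1 − 0.622223) = 0.730088 ≈ 0.730.
Y–Z: 10/30 sites differ → p ≈ 0.333333, d = −0.75 ln(1 − 0.444444) = 0.440839 ≈ 0.441.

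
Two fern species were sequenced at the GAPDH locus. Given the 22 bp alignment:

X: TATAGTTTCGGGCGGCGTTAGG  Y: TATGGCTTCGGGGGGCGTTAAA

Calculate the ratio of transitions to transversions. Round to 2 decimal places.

4.00

Transitions are A↔G and C↔T; transversions are all other mismatches.
Transitions: 4. Transversions: 1.
R = 4/1 = 4.00.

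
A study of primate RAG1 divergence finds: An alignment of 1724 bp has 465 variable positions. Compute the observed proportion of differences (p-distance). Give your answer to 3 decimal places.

p = 465/1724 = 0.269721… ≈ 0.270 (to 3 d.p.).

0.270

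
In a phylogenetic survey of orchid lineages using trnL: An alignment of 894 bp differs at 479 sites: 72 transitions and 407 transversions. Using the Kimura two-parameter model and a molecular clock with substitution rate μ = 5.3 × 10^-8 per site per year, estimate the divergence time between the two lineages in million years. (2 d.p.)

10.21

P = 72/894 ≈ 0.080537 and Q = 407/894 ≈ 0.455257.
Under the Kimura two-parameter model, d = −½ ln(1 − 2P − Q) − ¼ ln(1 − 2Q).
1 − 2P − Q = 0.383669, giving −½ ln(0.383669) = 0.478988.
1 − 2Q = 0.089486, giving −¼ ln(0.089486) = 0.603418.
d = 0.478988 + 0.603418 = 1.082406.
Under a molecular clock d = 2μt, so t = d/(2μ) = 1.082406 / (2 × 5.3 × 10^-8) = 10.21 million years.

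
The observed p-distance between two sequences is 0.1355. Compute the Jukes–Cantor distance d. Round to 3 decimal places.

d = −(3/4) ln(1 − 4p/3) = −0.75 ln(1 − 0.180667) = −0.75 ln(0.819333)
  = −0.75 × (-0.199265) = 0.149449 substitutions/site.

0.149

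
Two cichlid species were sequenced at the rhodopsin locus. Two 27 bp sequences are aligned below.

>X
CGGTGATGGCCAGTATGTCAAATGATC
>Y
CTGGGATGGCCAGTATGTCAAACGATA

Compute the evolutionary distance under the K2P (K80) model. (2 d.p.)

Of 27 sites, 1 differences are transitions and 3 are transversions, so P = 1/27 ≈ 0.037037 and Q = 3/27 ≈ 0.111111.
Under the Kimura two-parameter model, d = −½ ln(1 − 2P − Q) − ¼ ln(1 − 2Q).
1 − 2P − Q = 0.814815, giving −½ ln(0.814815) = 0.102397.
1 − 2Q = 0.777778, giving −¼ ln(0.777778) = 0.062829.
d = 0.102397 + 0.062829 = 0.165226.

0.17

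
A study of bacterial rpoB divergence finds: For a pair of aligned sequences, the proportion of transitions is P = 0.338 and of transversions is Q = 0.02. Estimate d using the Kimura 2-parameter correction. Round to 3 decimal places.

0.606

Under the Kimura two-parameter model, d = −½ ln(1 − 2P − Q) − ¼ ln(1 − 2Q).
1 − 2P − Q = 0.304, giving −½ ln(0.304) = 0.595364.
1 − 2Q = 0.96, giving −¼ ln(0.96) = 0.010205.
d = 0.595364 + 0.010205 = 0.605569.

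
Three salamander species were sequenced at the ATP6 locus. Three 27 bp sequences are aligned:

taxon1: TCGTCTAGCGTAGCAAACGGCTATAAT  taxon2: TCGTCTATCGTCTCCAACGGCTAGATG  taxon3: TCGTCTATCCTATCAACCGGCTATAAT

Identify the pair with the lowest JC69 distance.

taxon1–taxon2: 7/27 differ, p = 0.259, d = 0.318.
taxon1–taxon3: 4/27 differ, p = 0.148, d = 0.165.
taxon2–taxon3: 7/27 differ, p = 0.259, d = 0.318.
The smallest distance is between taxon1 and taxon3.

taxon1 and taxon3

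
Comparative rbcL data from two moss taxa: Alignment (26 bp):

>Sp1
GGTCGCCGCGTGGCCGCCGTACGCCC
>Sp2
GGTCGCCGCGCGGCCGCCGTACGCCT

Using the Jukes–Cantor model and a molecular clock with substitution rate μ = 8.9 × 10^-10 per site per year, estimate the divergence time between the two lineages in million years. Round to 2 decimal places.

The sequences differ at 2 of 26 sites (11, 26), so p = 2/26 ≈ 0.076923.
d = −(3/4) ln(1 − 4p/3) = −0.75 ln(1 − 0.102564) = −0.75 ln(0.897436)
  = −0.75 × (-0.108213) = 0.081160 substitutions/site.
Under a molecular clock d = 2μt, so t = d/(2μ) = 0.081160 / (2 × 8.9 × 10^-10) = 45.60 million years.

45.60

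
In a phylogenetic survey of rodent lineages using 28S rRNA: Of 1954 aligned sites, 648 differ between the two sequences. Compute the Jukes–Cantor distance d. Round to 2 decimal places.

p = 648/1954 ≈ 0.331627.
d = −(3/4) ln(1 − 4p/3) = −0.75 ln(1 − 0.442169) = −0.75 ln(0.557831)
  = −0.75 × (-0.583699) = 0.437774 substitutions/site.

0.44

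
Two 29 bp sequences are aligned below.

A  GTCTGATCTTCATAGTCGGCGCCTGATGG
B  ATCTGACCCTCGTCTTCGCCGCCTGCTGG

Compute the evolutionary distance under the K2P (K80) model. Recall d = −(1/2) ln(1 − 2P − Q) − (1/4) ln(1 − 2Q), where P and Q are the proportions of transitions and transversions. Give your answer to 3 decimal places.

Of 29 sites, 4 differences are transitions and 4 are transversions, so P = 4/29 ≈ 0.137931 and Q = 4/29 ≈ 0.137931.
Under the Kimura two-parameter model, d = −½ ln(1 − 2P − Q) − ¼ ln(1 − 2Q).
1 − 2P − Q = 0.586207, giving −½ ln(0.586207) = 0.267041.
1 − 2Q = 0.724138, giving −¼ ln(0.724138) = 0.080693.
d = 0.267041 + 0.080693 = 0.347734.

0.348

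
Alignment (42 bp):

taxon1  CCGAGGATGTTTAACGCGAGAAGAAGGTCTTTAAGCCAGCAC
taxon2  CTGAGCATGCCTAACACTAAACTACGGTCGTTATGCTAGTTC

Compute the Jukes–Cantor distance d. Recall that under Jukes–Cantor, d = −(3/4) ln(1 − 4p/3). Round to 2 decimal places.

The sequences differ at 15 of 42 sites, so p = 15/42 ≈ 0.357143.
d = −(3/4) ln(1 − 4p/3) = −0.75 ln(1 − 0.476191) = −0.75 ln(0.523809)
  = −0.75 × (-0.646628) = 0.484971 substitutions/site.

0.48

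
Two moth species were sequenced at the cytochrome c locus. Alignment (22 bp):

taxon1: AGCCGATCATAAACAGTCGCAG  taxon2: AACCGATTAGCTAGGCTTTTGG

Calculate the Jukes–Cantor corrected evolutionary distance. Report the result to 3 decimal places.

The sequences differ at 12 of 22 sites, so p = 12/22 ≈ 0.545455.
d = −(3/4) ln(1 − 4p/3) = −0.75 ln(1 − 0.727273) = −0.75 ln(0.272727)
  = −0.75 × (-1.299284) = 0.974463 substitutions/site.

0.974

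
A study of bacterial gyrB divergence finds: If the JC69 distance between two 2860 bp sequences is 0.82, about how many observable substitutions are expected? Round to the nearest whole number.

Invert JC69: p = (3/4)(1 − e^(−4d/3)) = 0.75 × (1 − e^(-1.093333)) = 0.75 × (1 − 0.335098) = 0.498677.
Expected differing sites = pL ≈ 0.498677 × 2860 = 1426.21622 ≈ 1426.

1426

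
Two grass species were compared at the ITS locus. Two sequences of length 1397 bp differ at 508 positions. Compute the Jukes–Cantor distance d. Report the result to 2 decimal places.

0.50

p = 508/1397 ≈ 0.363636.
d = −(3/4) ln(1 − 4p/3) = −0.75 ln(1 − 0.484848) = −0.75 ln(0.515152)
  = −0.75 × (-0.663293) = 0.497470 substitutions/site.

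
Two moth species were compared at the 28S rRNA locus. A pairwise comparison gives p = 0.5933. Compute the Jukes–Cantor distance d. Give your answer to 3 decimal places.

1.174

d = −(3/4) ln(1 − 4p/3) = −0.75 ln(1 − 0.791067) = −0.75 ln(0.208933)
  = −0.75 × (-1.565742) = 1.174307 substitutions/site.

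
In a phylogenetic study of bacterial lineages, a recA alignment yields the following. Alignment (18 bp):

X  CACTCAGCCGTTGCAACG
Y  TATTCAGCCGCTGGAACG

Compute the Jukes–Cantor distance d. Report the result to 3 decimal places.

The sequences differ at 4 of 18 sites (1, 3, 11, 14), so p = 4/18 ≈ 0.222222.
d = −(3/4) ln(1 − 4p/3) = −0.75 ln(1 − 0.296296) = −0.75 ln(0.703704)
  = −0.75 × (-0.351397) = 0.263548 substitutions/site.

0.264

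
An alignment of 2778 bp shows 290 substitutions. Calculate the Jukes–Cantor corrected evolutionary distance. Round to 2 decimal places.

0.11

p = 290/2778 ≈ 0.104392.
d = −(3/4) ln(1 − 4p/3) = −0.75 ln(1 − 0.139189) = −0.75 ln(0.860811)
  = −0.75 × (-0.149880) = 0.112410 substitutions/site.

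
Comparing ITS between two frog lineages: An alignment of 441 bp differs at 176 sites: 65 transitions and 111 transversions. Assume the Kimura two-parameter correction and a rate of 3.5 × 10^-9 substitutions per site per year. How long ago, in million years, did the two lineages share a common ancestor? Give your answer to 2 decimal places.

P = 65/441 ≈ 0.147392 and Q = 111/441 ≈ 0.251701.
Under the Kimura two-parameter model, d = −½ ln(1 − 2P − Q) − ¼ ln(1 − 2Q).
1 − 2P − Q = 0.453515, giving −½ ln(0.453515) = 0.395363.
1 − 2Q = 0.496598, giving −¼ ln(0.496598) = 0.174994.
d = 0.395363 + 0.174994 = 0.570357.
Under a molecular clock d = 2μt, so t = d/(2μ) = 0.570357 / (2 × 3.5 × 10^-9) = 81.48 million years.

81.48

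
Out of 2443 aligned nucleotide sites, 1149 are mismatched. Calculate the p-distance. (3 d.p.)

0.470

p = 1149/2443 = 0.470323… ≈ 0.470 (to 3 d.p.).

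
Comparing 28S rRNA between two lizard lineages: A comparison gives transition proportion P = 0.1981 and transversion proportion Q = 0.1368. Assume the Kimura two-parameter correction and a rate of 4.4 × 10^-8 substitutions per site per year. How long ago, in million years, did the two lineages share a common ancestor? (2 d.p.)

Under the Kimura two-parameter model, d = −½ ln(1 − 2P − Q) − ¼ ln(1 − 2Q).
1 − 2P − Q = 0.467, giving −½ ln(0.467) = 0.380713.
1 − 2Q = 0.7264, giving −¼ ln(0.7264) = 0.079914.
d = 0.380713 + 0.079914 = 0.460627.
Under a molecular clock d = 2μt, so t = d/(2μ) = 0.460627 / (2 × 4.4 × 10^-8) = 5.23 million years.

5.23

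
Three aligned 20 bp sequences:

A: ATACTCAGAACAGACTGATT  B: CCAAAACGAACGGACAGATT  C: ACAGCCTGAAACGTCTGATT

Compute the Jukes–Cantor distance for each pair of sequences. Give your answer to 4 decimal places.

A–B: 8/20 sites differ → p = 0.4, d = −0.75 ln(1 − 0.533333) = 0.571605 ≈ 0.5716.
A–C: 7/20 sites differ → p = 0.35, d = −0.75 ln(1 − 0.466667) = 0.471457 ≈ 0.4715.
B–C: 9/20 sites differ → p = 0.45, d = −0.75 ln(1 − 0.6) = 0.687218 ≈ 0.6872.

d(A,B) = 0.5716, d(A,C) = 0.4715, d(B,C) = 0.6872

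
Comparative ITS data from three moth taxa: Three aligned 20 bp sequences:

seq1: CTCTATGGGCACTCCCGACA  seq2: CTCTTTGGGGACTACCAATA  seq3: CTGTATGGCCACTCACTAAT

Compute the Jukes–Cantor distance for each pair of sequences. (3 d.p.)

d(seq1,seq2) = 0.304, d(seq1,seq3) = 0.383, d(seq2,seq3) = 0.687

seq1–seq2: 5/20 sites differ → p = 0.25, d = −0.75 ln(1 − 0.333333) = 0.304098 ≈ 0.304.
seq1–seq3: 6/20 sites differ → p = 0.3, d = −0.75 ln(1 − 0.4) = 0.383119 ≈ 0.383.
seq2–seq3: 9/20 sites differ → p = 0.45, d = −0.75 ln(1 − 0.6) = 0.687218 ≈ 0.687.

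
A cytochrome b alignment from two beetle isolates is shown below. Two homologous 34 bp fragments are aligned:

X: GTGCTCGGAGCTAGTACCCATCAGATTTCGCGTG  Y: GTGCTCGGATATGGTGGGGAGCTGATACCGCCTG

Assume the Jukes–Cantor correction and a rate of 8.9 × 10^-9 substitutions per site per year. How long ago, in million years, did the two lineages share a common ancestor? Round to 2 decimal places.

26.80

The sequences differ at 12 of 34 sites, so p = 12/34 ≈ 0.352941.
d = −(3/4) ln(1 − 4p/3) = −0.75 ln(1 − 0.470588) = −0.75 ln(0.529412)
  = −0.75 × (-0.635988) = 0.476991 substitutions/site.
Under a molecular clock d = 2μt, so t = d/(2μ) = 0.476991 / (2 × 8.9 × 10^-9) = 26.80 million years.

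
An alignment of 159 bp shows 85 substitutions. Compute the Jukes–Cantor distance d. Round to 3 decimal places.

0.936

p = 85/159 ≈ 0.534591.
d = −(3/4) ln(1 − 4p/3) = −0.75 ln(1 − 0.712788) = −0.75 ln(0.287212)
  = −0.75 × (-1.247535) = 0.935651 substitutions/site.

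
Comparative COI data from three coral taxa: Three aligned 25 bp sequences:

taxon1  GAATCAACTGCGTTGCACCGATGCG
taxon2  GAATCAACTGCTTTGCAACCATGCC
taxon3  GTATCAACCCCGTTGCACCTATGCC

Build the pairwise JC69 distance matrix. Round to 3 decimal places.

taxon1–taxon2: 4/25 sites differ → p = 0.16, d = −0.75 ln(1 − 0.213333) = 0.179963 ≈ 0.180.
taxon1–taxon3: 5/25 sites differ → p = 0.2, d = −0.75 ln(1 − 0.266667) = 0.232617 ≈ 0.233.
taxon2–taxon3: 6/25 sites differ → p = 0.24, d = −0.75 ln(1 − 0.32) = 0.289247 ≈ 0.289.

d(taxon1,taxon2) = 0.180, d(taxon1,taxon3) = 0.233, d(taxon2,taxon3) = 0.289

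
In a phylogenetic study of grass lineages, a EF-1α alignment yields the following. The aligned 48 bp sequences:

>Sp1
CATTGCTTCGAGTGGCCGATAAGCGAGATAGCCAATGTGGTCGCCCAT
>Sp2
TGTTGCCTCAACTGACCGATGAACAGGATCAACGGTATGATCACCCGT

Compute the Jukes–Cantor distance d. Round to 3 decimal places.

The sequences differ at 19 of 48 sites, so p = 19/48 ≈ 0.395833.
d = −(3/4) ln(1 − 4p/3) = −0.75 ln(1 − 0.527777) = −0.75 ln(0.472223)
  = −0.75 × (-0.750304) = 0.562728 substitutions/site.

0.563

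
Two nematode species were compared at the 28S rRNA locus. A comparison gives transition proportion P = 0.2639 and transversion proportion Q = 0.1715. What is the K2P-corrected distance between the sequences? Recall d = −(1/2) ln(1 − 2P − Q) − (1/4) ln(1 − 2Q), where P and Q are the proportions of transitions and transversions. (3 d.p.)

Under the Kimura two-parameter model, d = −½ ln(1 − 2P − Q) − ¼ ln(1 − 2Q).
1 − 2P − Q = 0.3007, giving −½ ln(0.3007) = 0.600821.
1 − 2Q = 0.657, giving −¼ ln(0.657) = 0.105018.
d = 0.600821 + 0.105018 = 0.705839.

0.706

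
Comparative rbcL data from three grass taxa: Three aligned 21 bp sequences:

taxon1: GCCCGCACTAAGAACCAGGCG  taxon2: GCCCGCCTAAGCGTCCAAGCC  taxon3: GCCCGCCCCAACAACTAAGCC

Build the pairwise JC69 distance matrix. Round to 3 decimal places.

taxon1–taxon2: 9/21 sites differ → p ≈ 0.428571, d = −0.75 ln(1 − 0.571428) = 0.635472 ≈ 0.635.
taxon1–taxon3: 6/21 sites differ → p ≈ 0.285714, d = −0.75 ln(1 − 0.380952) = 0.359679 ≈ 0.360.
taxon2–taxon3: 6/21 sites differ → p ≈ 0.285714, d = −0.75 ln(1 − 0.380952) = 0.359679 ≈ 0.360.

d(taxon1,taxon2) = 0.635, d(taxon1,taxon3) = 0.360, d(taxon2,taxon3) = 0.360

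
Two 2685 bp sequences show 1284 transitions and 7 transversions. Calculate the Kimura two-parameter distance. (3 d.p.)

1.599

P = 1284/2685 ≈ 0.478212 and Q = 7/2685 ≈ 0.002607.
Under the Kimura two-parameter model, d = −½ ln(1 − 2P − Q) − ¼ ln(1 − 2Q).
1 − 2P − Q = 0.040969, giving −½ ln(0.040969) = 1.597470.
1 − 2Q = 0.994786, giving −¼ ln(0.994786) = 0.001307.
d = 1.597470 + 0.001307 = 1.598777.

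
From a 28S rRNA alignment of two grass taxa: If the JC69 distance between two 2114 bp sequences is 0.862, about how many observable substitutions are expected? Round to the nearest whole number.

Invert JC69: p = (3/4)(1 − e^(−4d/3)) = 0.75 × (1 − e^(-1.149333)) = 0.75 × (1 − 0.316848) = 0.512364.
Expected differing sites = pL ≈ 0.512364 × 2114 = 1083.137496 ≈ 1083.

1083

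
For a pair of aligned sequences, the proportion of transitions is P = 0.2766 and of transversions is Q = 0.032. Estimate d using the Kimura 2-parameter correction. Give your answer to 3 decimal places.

0.457

Under the Kimura two-parameter model, d = −½ ln(1 − 2P − Q) − ¼ ln(1 − 2Q).
1 − 2P − Q = 0.4148, giving −½ ln(0.4148) = 0.439979.
1 − 2Q = 0.936, giving −¼ ln(0.936) = 0.016535.
d = 0.439979 + 0.016535 = 0.456514.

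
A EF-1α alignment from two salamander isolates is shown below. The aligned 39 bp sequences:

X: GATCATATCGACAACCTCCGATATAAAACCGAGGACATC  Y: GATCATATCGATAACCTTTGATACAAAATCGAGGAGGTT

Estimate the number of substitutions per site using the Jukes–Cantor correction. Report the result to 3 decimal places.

The sequences differ at 8 of 39 sites (12, 18, 19, 24, 29, 36, 37, 39), so p = 8/39 ≈ 0.205128.
d = −(3/4) ln(1 − 4p/3) = −0.75 ln(1 − 0.273504) = −0.75 ln(0.726496)
  = −0.75 × (-0.319522) = 0.239642 substitutions/site.

0.240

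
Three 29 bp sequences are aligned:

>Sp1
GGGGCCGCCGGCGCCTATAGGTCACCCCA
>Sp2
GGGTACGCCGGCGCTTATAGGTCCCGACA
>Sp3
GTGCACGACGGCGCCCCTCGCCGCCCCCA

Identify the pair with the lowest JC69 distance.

Sp1 and Sp2

Sp1–Sp2: 6/29 differ, p = 0.207, d = 0.242.
Sp1–Sp3: 11/29 differ, p = 0.379, d = 0.529.
Sp2–Sp3: 12/29 differ, p = 0.414, d = 0.602.
The smallest distance is between Sp1 and Sp2.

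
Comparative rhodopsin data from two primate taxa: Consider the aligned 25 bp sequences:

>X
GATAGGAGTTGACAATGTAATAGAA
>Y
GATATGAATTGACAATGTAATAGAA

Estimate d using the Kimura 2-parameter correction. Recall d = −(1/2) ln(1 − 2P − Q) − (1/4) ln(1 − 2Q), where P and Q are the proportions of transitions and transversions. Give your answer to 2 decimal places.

0.08

Of 25 sites, 1 differences are transitions and 1 are transversions, so P = 1/25 = 0.04 and Q = 1/25 = 0.04.
Under the Kimura two-parameter model, d = −½ ln(1 − 2P − Q) − ¼ ln(1 − 2Q).
1 − 2P − Q = 0.88, giving −½ ln(0.88) = 0.063917.
1 − 2Q = 0.92, giving −¼ ln(0.92) = 0.020845.
d = 0.063917 + 0.020845 = 0.084762.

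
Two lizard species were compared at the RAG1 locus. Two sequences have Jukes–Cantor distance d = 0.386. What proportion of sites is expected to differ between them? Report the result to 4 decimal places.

0.3017

p = (3/4)(1 − e^(−4d/3)) = 0.75 × (1 − e^(-0.514667)) = 0.75 × (1 − 0.597700) = 0.301725.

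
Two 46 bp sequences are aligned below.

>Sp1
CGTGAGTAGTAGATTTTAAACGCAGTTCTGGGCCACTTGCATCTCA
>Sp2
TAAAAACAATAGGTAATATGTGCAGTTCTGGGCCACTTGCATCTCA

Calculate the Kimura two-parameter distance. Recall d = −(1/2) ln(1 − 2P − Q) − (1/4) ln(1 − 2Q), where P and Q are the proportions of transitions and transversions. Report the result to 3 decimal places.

Of 46 sites, 9 differences are transitions and 4 are transversions, so P = 9/46 ≈ 0.195652 and Q = 4/46 ≈ 0.086957.
Under the Kimura two-parameter model, d = −½ ln(1 − 2P − Q) − ¼ ln(1 − 2Q).
1 − 2P − Q = 0.521739, giving −½ ln(0.521739) = 0.325294.
1 − 2Q = 0.826086, giving −¼ ln(0.826086) = 0.047764.
d = 0.325294 + 0.047764 = 0.373058.

0.373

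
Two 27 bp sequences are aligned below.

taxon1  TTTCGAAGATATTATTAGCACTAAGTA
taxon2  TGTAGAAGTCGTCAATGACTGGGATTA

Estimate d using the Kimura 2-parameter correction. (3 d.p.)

Of 27 sites, 6 differences are transitions and 8 are transversions, so P = 6/27 ≈ 0.222222 and Q = 8/27 ≈ 0.296296.
Under the Kimura two-parameter model, d = −½ ln(1 − 2P − Q) − ¼ ln(1 − 2Q).
1 − 2P − Q = 0.25926, giving −½ ln(0.25926) = 0.674962.
1 − 2Q = 0.407408, giving −¼ ln(0.407408) = 0.224485.
d = 0.674962 + 0.224485 = 0.899447.

0.899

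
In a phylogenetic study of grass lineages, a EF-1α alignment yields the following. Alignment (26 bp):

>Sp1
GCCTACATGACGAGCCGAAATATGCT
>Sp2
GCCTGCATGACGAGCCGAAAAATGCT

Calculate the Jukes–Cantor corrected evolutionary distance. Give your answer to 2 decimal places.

The sequences differ at 2 of 26 sites (5, 21), so p = 2/26 ≈ 0.076923.
d = −(3/4) ln(1 − 4p/3) = −0.75 ln(1 − 0.102564) = −0.75 ln(0.897436)
  = −0.75 × (-0.108213) = 0.081160 substitutions/site.

0.08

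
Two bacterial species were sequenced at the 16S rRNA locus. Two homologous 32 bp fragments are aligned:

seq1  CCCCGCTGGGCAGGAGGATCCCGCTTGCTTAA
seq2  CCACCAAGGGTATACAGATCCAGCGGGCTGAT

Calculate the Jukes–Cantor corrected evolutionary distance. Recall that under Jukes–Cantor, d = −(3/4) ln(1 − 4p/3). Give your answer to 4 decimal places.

0.6566

The sequences differ at 14 of 32 sites, so p = 14/32 = 0.4375.
d = −(3/4) ln(1 − 4p/3) = −0.75 ln(1 − 0.583333) = −0.75 ln(0.416667)
  = −0.75 × (-0.875468) = 0.656601 substitutions/site.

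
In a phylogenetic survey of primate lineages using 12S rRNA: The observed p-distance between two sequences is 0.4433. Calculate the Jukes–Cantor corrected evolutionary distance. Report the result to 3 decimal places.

d = −(3/4) ln(1 − 4p/3) = −0.75 ln(1 − 0.591067) = −0.75 ln(0.408933)
  = −0.75 × (-0.894204) = 0.670653 substitutions/site.

0.671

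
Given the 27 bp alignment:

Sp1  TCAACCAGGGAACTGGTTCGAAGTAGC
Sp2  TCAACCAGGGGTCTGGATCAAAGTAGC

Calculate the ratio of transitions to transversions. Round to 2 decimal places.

1.00

Transitions are A↔G and C↔T; transversions are all other mismatches.
Transitions: 2. Transversions: 2.
R = 2/2 = 1.00.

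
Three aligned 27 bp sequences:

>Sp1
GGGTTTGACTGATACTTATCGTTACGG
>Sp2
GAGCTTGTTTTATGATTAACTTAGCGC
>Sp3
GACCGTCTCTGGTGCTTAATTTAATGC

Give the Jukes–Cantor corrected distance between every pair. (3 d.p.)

d(Sp1,Sp2) = 0.673, d(Sp1,Sp3) = 0.882, d(Sp2,Sp3) = 0.511

Sp1–Sp2: 12/27 sites differ → p ≈ 0.444444, d = −0.75 ln(1 − 0.592592) = 0.673455 ≈ 0.673.
Sp1–Sp3: 14/27 sites differ → p ≈ 0.518519, d = −0.75 ln(1 − 0.691359) = 0.881682 ≈ 0.882.
Sp2–Sp3: 10/27 sites differ → p ≈ 0.37037, d = −0.75 ln(1 − 0.493827) = 0.510658 ≈ 0.511.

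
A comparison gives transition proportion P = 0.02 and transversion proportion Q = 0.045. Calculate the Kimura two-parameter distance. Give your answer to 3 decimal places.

Under the Kimura two-parameter model, d = −½ ln(1 − 2P − Q) − ¼ ln(1 − 2Q).
1 − 2P − Q = 0.915, giving −½ ln(0.915) = 0.044416.
1 − 2Q = 0.91, giving −¼ ln(0.91) = 0.023578.
d = 0.044416 + 0.023578 = 0.067994.

0.068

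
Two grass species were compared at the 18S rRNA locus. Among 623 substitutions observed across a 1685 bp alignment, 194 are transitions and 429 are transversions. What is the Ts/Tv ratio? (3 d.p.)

0.452

R = 194/429 = 0.452214… ≈ 0.452 (to 3 d.p.).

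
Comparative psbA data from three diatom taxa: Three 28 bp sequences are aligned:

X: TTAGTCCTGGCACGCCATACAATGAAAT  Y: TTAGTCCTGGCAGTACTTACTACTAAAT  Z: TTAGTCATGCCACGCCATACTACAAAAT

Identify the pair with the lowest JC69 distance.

X and Z

X–Y: 7/28 differ, p = 0.250, d = 0.304.
X–Z: 5/28 differ, p = 0.179, d = 0.204.
Y–Z: 7/28 differ, p = 0.250, d = 0.304.
The smallest distance is between X and Z.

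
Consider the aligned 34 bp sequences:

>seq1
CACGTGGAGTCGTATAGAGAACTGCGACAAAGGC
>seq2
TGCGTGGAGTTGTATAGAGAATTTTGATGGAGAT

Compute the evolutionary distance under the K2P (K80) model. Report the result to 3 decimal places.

Of 34 sites, 10 differences are transitions and 1 are transversions, so P = 10/34 ≈ 0.294118 and Q = 1/34 ≈ 0.029412.
Under the Kimura two-parameter model, d = −½ ln(1 − 2P − Q) − ¼ ln(1 − 2Q).
1 − 2P − Q = 0.382352, giving −½ ln(0.382352) = 0.480707.
1 − 2Q = 0.941176, giving −¼ ln(0.941176) = 0.015156.
d = 0.480707 + 0.015156 = 0.495863.

0.496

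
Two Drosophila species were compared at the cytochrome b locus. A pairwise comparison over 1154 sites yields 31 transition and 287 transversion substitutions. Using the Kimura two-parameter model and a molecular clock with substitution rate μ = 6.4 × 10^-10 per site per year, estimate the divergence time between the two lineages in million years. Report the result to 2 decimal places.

P = 31/1154 ≈ 0.026863 and Q = 287/1154 ≈ 0.2487.
Under the Kimura two-parameter model, d = −½ ln(1 − 2P − Q) − ¼ ln(1 − 2Q).
1 − 2P − Q = 0.697574, giving −½ ln(0.697574) = 0.180073.
1 − 2Q = 0.5026, giving −¼ ln(0.5026) = 0.171990.
d = 0.180073 + 0.171990 = 0.352063.
Under a molecular clock d = 2μt, so t = d/(2μ) = 0.352063 / (2 × 6.4 × 10^-10) = 275.05 million years.

275.05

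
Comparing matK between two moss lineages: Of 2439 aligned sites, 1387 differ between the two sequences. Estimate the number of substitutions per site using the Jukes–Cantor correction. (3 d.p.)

p = 1387/2439 ≈ 0.568676.
d = −(3/4) ln(1 − 4p/3) = −0.75 ln(1 − 0.758235) = −0.75 ln(0.241765)
  = −0.75 × (-1.419789) = 1.064842 substitutions/site.

1.065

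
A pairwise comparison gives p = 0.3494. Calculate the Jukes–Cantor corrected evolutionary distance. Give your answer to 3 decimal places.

0.470

d = −(3/4) ln(1 − 4p/3) = −0.75 ln(1 − 0.465867) = −0.75 ln(0.534133)
  = −0.75 × (-0.627110) = 0.470333 substitutions/site.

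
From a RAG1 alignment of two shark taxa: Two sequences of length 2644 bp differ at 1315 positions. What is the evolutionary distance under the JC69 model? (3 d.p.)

p = 1315/2644 ≈ 0.497352.
d = −(3/4) ln(1 − 4p/3) = −0.75 ln(1 − 0.663136) = −0.75 ln(0.336864)
  = −0.75 × (-1.088076) = 0.816057 substitutions/site.

0.816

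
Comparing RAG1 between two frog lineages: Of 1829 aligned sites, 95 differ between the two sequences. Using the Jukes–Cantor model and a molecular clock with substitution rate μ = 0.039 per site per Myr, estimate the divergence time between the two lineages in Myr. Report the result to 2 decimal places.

p = 95/1829 ≈ 0.051941.
d = −(3/4) ln(1 − 4p/3) = −0.75 ln(1 − 0.069255) = −0.75 ln(0.930745)
  = −0.75 × (-0.071770) = 0.053828 substitutions/site.
Under a molecular clock d = 2μt, so t = d/(2μ) = 0.053828 / (2 × 0.039) = 0.69 Myr.

0.69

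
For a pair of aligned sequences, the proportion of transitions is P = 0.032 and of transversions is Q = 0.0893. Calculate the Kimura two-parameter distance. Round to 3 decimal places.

Under the Kimura two-parameter model, d = −½ ln(1 − 2P − Q) − ¼ ln(1 − 2Q).
1 − 2P − Q = 0.8467, giving −½ ln(0.8467) = 0.083204.
1 − 2Q = 0.8214, giving −¼ ln(0.8214) = 0.049186.
d = 0.083204 + 0.049186 = 0.132390.

0.132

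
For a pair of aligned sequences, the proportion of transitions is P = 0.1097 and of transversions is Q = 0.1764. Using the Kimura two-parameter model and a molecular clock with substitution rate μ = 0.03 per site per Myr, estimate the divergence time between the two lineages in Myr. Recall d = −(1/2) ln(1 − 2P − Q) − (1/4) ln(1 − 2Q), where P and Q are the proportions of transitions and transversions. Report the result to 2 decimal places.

Under the Kimura two-parameter model, d = −½ ln(1 − 2P − Q) − ¼ ln(1 − 2Q).
1 − 2P − Q = 0.6042, giving −½ ln(0.6042) = 0.251925.
1 − 2Q = 0.6472, giving −¼ ln(0.6472) = 0.108775.
d = 0.251925 + 0.108775 = 0.360700.
Under a molecular clock d = 2μt, so t = d/(2μ) = 0.360700 / (2 × 0.03) = 6.01 Myr.

6.01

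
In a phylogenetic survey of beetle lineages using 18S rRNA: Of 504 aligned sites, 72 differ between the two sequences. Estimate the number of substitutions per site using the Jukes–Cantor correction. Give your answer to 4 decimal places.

p = 72/504 ≈ 0.142857.
d = −(3/4) ln(1 − 4p/3) = −0.75 ln(1 − 0.190476) = −0.75 ln(0.809524)
  = −0.75 × (-0.211309) = 0.158482 substitutions/site.

0.1585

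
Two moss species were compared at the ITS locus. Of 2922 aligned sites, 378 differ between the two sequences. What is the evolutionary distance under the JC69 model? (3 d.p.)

0.142

p = 378/2922 ≈ 0.129363.
d = −(3/4) ln(1 − 4p/3) = −0.75 ln(1 − 0.172484) = −0.75 ln(0.827516)
  = −0.75 × (-0.189327) = 0.141995 substitutions/site.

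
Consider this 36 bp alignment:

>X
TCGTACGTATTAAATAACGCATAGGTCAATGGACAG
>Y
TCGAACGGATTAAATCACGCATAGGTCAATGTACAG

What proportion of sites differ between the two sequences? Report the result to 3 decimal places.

0.111

The sequences differ at 4 of 36 positions (sites 4, 8, 16, 32).
p = 4/36 = 0.111111… ≈ 0.111 (to 3 d.p.).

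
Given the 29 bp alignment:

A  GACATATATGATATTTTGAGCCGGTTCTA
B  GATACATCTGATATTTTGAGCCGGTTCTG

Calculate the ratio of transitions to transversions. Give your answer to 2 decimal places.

Transitions are A↔G and C↔T; transversions are all other mismatches.
Transitions: 3. Transversions: 1.
R = 3/1 = 3.00.

3.00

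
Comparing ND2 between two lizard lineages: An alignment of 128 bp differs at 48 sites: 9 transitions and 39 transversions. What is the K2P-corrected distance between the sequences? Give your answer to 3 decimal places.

0.530

P = 9/128 ≈ 0.070313 and Q = 39/128 ≈ 0.304688.
Under the Kimura two-parameter model, d = −½ ln(1 − 2P − Q) − ¼ ln(1 − 2Q).
1 − 2P − Q = 0.554686, giving −½ ln(0.554686) = 0.294677.
1 − 2Q = 0.390624, giving −¼ ln(0.390624) = 0.235002.
d = 0.294677 + 0.235002 = 0.529679.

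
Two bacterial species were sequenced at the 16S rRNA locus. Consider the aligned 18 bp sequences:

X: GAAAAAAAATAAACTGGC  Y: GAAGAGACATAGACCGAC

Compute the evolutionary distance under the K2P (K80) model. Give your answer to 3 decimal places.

Of 18 sites, 5 differences are transitions and 1 are transversions, so P = 5/18 ≈ 0.277778 and Q = 1/18 ≈ 0.055556.
Under the Kimura two-parameter model, d = −½ ln(1 − 2P − Q) − ¼ ln(1 − 2Q).
1 − 2P − Q = 0.388888, giving −½ ln(0.388888) = 0.472232.
1 − 2Q = 0.888888, giving −¼ ln(0.888888) = 0.029446.
d = 0.472232 + 0.029446 = 0.501678.

0.502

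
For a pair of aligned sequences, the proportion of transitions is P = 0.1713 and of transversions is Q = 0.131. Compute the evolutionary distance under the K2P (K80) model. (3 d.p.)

Under the Kimura two-parameter model, d = −½ ln(1 − 2P − Q) − ¼ ln(1 − 2Q).
1 − 2P − Q = 0.5264, giving −½ ln(0.5264) = 0.320847.
1 − 2Q = 0.738, giving −¼ ln(0.738) = 0.075953.
d = 0.320847 + 0.075953 = 0.396800.

0.397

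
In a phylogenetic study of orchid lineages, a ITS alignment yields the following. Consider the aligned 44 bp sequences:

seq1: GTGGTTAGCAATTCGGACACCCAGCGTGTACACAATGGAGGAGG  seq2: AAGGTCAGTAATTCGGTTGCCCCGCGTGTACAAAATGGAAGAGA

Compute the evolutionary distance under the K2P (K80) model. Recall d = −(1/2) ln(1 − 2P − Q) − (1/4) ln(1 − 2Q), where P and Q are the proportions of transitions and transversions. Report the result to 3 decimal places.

0.313

Of 44 sites, 7 differences are transitions and 4 are transversions, so P = 7/44 ≈ 0.159091 and Q = 4/44 ≈ 0.090909.
Under the Kimura two-parameter model, d = −½ ln(1 − 2P − Q) − ¼ ln(1 − 2Q).
1 − 2P − Q = 0.590909, giving −½ ln(0.590909) = 0.263047.
1 − 2Q = 0.818182, giving −¼ ln(0.818182) = 0.050168.
d = 0.263047 + 0.050168 = 0.313215.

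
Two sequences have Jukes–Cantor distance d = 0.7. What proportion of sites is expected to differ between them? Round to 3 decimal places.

0.455

p = (3/4)(1 − e^(−4d/3)) = 0.75 × (1 − e^(-0.933333)) = 0.75 × (1 − 0.393241) = 0.455069.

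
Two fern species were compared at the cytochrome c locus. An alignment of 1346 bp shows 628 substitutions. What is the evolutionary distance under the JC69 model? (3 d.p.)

0.730

p = 628/1346 ≈ 0.466568.
d = −(3/4) ln(1 − 4p/3) = −0.75 ln(1 − 0.622091) = −0.75 ln(0.377909)
  = −0.75 × (-0.973102) = 0.729827 substitutions/site.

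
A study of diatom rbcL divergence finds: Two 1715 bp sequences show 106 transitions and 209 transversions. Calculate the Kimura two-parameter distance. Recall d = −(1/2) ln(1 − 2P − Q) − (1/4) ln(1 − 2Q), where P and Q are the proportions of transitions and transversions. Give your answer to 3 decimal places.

P = 106/1715 ≈ 0.061808 and Q = 209/1715 ≈ 0.121866.
Under the Kimura two-parameter model, d = −½ ln(1 − 2P − Q) − ¼ ln(1 − 2Q).
1 − 2P − Q = 0.754518, giving −½ ln(0.754518) = 0.140838.
1 − 2Q = 0.756268, giving −¼ ln(0.756268) = 0.069840.
d = 0.140838 + 0.069840 = 0.210678.

0.211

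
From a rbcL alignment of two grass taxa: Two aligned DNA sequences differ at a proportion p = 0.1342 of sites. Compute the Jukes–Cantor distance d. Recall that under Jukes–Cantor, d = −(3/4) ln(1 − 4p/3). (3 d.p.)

0.148

d = −(3/4) ln(1 − 4p/3) = −0.75 ln(1 − 0.178933) = −0.75 ln(0.821067)
  = −0.75 × (-0.197151) = 0.147863 substitutions/site.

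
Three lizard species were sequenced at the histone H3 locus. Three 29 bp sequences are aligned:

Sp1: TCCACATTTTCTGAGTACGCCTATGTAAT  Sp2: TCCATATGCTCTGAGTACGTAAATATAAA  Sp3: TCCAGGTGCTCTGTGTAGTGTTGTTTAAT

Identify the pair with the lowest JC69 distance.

Sp1 and Sp2

Sp1–Sp2: 8/29 differ, p = 0.276, d = 0.344.
Sp1–Sp3: 11/29 differ, p = 0.379, d = 0.529.
Sp2–Sp3: 11/29 differ, p = 0.379, d = 0.529.
The smallest distance is between Sp1 and Sp2.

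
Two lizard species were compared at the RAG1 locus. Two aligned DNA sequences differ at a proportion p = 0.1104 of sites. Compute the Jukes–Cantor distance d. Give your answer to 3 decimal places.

d = −(3/4) ln(1 − 4p/3) = −0.75 ln(1 − 0.1472) = −0.75 ln(0.8528)
  = −0.75 × (-0.159230) = 0.119423 substitutions/site.

0.119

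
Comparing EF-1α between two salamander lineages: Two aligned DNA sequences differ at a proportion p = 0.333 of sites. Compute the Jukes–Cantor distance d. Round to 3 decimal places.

0.440

d = −(3/4) ln(1 − 4p/3) = −0.75 ln(1 − 0.444) = −0.75 ln(0.556)
  = −0.75 × (-0.586987) = 0.440240 substitutions/site.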